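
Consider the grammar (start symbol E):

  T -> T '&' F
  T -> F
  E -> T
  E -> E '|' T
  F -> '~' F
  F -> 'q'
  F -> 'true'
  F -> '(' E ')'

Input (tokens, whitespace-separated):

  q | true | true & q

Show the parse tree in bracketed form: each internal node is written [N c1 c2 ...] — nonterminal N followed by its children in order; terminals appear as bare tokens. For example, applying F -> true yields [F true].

E
E | T
E | T | T
T | T | T
F | T | T
q | T | T
q | F | T
q | true | T
q | true | T & F
q | true | F & F
q | true | true & F
q | true | true & q

[E [E [E [T [F q]]] | [T [F true]]] | [T [T [F true]] & [F q]]]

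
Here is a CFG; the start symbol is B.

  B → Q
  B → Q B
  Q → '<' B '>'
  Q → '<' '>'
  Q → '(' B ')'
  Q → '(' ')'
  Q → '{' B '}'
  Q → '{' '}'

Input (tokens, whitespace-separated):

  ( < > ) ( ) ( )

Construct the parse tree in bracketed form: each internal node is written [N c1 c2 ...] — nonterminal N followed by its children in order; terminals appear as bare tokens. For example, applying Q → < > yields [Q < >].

B
Q B
( B ) B
( Q ) B
( < > ) B
( < > ) Q B
( < > ) ( ) B
( < > ) ( ) Q
( < > ) ( ) ( )

[B [Q ( [B [Q < >]] )] [B [Q ( )] [B [Q ( )]]]]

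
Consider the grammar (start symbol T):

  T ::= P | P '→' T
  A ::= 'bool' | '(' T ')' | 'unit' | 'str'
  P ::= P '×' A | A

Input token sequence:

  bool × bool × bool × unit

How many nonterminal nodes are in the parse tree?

9

[T [P [P [P [P [A bool]] × [A bool]] × [A bool]] × [A unit]]]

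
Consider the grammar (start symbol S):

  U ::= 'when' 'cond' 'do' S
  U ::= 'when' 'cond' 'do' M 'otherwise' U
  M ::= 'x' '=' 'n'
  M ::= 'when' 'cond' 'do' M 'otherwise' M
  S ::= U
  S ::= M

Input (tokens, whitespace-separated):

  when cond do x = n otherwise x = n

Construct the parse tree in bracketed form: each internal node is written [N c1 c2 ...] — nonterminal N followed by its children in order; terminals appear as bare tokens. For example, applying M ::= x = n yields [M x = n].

[S [M when cond do [M x = n] otherwise [M x = n]]]

S
M
when cond do M otherwise M
when cond do x = n otherwise M
when cond do x = n otherwise x = n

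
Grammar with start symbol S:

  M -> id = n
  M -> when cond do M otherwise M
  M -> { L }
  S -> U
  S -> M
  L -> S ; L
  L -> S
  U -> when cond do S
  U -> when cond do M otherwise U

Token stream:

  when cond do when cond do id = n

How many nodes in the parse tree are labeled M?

1

[S [U when cond do [S [U when cond do [S [M id = n]]]]]]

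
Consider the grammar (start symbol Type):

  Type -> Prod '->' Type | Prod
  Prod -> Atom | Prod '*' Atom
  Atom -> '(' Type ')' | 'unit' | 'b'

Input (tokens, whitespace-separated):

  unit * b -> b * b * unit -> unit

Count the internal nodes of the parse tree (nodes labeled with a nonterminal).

[Type [Prod [Prod [Atom unit]] * [Atom b]] -> [Type [Prod [Prod [Prod [Atom b]] * [Atom b]] * [Atom unit]] -> [Type [Prod [Atom unit]]]]]

15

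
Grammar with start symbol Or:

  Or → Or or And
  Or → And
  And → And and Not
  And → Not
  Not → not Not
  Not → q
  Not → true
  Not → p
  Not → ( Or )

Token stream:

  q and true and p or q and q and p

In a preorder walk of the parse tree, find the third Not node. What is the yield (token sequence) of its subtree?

[Or [Or [And [And [And [Not q]] and [Not true]] and [Not p]]] or [And [And [And [Not q]] and [Not q]] and [Not p]]]

p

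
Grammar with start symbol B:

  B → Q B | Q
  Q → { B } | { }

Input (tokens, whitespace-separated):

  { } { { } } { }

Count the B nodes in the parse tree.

4

[B [Q { }] [B [Q { [B [Q { }]] }] [B [Q { }]]]]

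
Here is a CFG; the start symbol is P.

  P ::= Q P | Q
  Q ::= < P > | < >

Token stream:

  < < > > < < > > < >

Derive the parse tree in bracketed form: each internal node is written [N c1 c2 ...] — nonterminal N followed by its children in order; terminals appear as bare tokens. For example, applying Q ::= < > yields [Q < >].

P
Q P
< P > P
< Q > P
< < > > P
< < > > Q P
< < > > < P > P
< < > > < Q > P
< < > > < < > > P
< < > > < < > > Q
< < > > < < > > < >

[P [Q < [P [Q < >]] >] [P [Q < [P [Q < >]] >] [P [Q < >]]]]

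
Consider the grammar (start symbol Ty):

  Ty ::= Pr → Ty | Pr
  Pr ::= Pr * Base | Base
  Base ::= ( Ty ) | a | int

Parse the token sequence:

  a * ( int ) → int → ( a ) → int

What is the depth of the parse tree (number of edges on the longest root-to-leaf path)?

8

[Ty [Pr [Pr [Base a]] * [Base ( [Ty [Pr [Base int]]] )]] → [Ty [Pr [Base int]] → [Ty [Pr [Base ( [Ty [Pr [Base a]]] )]] → [Ty [Pr [Base int]]]]]]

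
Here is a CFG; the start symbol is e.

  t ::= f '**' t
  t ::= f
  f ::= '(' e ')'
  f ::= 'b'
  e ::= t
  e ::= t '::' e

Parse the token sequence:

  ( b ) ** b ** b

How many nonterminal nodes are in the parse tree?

[e [t [f ( [e [t [f b]]] )] ** [t [f b] ** [t [f b]]]]]

10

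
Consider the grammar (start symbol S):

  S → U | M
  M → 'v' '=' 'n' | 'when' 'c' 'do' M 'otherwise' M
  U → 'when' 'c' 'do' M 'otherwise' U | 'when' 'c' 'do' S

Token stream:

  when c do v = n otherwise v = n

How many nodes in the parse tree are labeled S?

1

[S [M when c do [M v = n] otherwise [M v = n]]]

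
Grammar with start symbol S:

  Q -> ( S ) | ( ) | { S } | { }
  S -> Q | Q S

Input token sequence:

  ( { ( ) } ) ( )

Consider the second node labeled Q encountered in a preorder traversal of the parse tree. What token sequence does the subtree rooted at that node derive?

{ ( ) }

[S [Q ( [S [Q { [S [Q ( )]] }]] )] [S [Q ( )]]]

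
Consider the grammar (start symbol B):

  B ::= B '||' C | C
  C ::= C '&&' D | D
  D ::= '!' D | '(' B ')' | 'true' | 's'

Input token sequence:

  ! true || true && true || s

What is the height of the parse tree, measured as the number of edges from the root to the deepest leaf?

[B [B [B [C [D ! [D true]]]] || [C [C [D true]] && [D true]]] || [C [D s]]]

6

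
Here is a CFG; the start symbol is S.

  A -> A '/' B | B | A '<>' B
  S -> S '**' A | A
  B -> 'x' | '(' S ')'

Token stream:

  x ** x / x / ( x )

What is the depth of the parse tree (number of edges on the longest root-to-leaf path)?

6

[S [S [A [B x]]] ** [A [A [A [B x]] / [B x]] / [B ( [S [A [B x]]] )]]]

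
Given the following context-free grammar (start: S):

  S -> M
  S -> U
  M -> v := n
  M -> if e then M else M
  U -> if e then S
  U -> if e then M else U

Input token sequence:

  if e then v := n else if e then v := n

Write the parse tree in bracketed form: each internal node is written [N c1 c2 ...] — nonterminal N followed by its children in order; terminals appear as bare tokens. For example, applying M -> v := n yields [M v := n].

S
U
if e then M else U
if e then v := n else U
if e then v := n else if e then S
if e then v := n else if e then M
if e then v := n else if e then v := n

[S [U if e then [M v := n] else [U if e then [S [M v := n]]]]]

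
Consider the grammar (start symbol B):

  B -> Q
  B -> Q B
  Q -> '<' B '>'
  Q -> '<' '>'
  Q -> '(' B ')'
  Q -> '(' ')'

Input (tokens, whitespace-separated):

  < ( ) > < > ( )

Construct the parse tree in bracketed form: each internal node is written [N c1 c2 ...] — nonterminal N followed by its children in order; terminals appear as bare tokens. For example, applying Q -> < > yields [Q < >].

[B [Q < [B [Q ( )]] >] [B [Q < >] [B [Q ( )]]]]

B
Q B
< B > B
< Q > B
< ( ) > B
< ( ) > Q B
< ( ) > < > B
< ( ) > < > Q
< ( ) > < > ( )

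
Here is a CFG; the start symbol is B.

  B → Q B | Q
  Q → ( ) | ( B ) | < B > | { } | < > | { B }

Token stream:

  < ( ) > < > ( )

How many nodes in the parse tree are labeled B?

[B [Q < [B [Q ( )]] >] [B [Q < >] [B [Q ( )]]]]

4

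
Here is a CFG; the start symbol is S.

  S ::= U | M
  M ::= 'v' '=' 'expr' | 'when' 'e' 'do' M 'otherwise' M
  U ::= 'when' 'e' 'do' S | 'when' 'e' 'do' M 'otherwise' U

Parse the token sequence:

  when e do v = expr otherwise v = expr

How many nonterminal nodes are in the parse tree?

[S [M when e do [M v = expr] otherwise [M v = expr]]]

4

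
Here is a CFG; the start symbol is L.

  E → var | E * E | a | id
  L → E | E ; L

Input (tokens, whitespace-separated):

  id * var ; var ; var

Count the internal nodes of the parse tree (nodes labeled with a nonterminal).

8

[L [E [E id] * [E var]] ; [L [E var] ; [L [E var]]]]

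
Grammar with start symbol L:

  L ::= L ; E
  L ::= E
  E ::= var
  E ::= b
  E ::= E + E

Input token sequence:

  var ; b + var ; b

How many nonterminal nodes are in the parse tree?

[L [L [L [E var]] ; [E [E b] + [E var]]] ; [E b]]

8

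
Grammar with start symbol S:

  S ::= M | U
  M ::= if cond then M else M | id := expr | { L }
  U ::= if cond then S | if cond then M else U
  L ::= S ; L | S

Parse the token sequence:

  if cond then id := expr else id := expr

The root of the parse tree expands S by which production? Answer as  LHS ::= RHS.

[S [M if cond then [M id := expr] else [M id := expr]]]

S ::= M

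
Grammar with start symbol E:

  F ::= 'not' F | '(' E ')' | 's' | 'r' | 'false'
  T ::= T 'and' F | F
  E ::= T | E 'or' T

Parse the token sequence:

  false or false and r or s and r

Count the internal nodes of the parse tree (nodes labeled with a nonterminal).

[E [E [E [T [F false]]] or [T [T [F false]] and [F r]]] or [T [T [F s]] and [F r]]]

13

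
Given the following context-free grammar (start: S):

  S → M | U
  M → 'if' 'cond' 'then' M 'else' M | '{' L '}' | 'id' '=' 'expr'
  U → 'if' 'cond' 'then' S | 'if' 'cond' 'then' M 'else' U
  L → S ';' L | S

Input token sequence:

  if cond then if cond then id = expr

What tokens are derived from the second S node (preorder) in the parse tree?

[S [U if cond then [S [U if cond then [S [M id = expr]]]]]]

if cond then id = expr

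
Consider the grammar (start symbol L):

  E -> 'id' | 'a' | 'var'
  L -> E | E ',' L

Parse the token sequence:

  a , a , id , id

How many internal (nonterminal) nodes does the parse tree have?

8

[L [E a] , [L [E a] , [L [E id] , [L [E id]]]]]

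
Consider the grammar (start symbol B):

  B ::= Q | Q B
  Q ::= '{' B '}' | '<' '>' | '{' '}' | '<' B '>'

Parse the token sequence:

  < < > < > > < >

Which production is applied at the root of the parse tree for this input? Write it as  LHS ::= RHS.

[B [Q < [B [Q < >] [B [Q < >]]] >] [B [Q < >]]]

B ::= Q B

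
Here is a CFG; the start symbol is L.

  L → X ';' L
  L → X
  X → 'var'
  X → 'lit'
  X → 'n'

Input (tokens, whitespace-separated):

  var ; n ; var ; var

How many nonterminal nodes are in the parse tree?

[L [X var] ; [L [X n] ; [L [X var] ; [L [X var]]]]]

8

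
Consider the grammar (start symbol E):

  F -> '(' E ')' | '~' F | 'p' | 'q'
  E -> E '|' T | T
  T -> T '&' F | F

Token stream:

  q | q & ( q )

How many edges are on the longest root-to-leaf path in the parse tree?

6

[E [E [T [F q]]] | [T [T [F q]] & [F ( [E [T [F q]]] )]]]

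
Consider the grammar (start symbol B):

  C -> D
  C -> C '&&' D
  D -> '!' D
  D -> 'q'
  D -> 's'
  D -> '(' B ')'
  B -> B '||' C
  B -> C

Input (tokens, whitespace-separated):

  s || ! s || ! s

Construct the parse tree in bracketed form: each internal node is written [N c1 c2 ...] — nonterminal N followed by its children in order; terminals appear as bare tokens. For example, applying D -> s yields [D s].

[B [B [B [C [D s]]] || [C [D ! [D s]]]] || [C [D ! [D s]]]]

B
B || C
B || C || C
C || C || C
D || C || C
s || C || C
s || D || C
s || ! D || C
s || ! s || C
s || ! s || D
s || ! s || ! D
s || ! s || ! s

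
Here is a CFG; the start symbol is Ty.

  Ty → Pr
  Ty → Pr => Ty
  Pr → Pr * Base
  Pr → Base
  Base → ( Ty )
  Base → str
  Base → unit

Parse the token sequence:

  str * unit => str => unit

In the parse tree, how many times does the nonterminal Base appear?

[Ty [Pr [Pr [Base str]] * [Base unit]] => [Ty [Pr [Base str]] => [Ty [Pr [Base unit]]]]]

4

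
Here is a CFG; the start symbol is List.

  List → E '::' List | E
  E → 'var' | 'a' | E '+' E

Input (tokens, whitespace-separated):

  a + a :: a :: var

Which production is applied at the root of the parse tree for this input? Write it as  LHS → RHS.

List → E '::' List

[List [E [E a] + [E a]] :: [List [E a] :: [List [E var]]]]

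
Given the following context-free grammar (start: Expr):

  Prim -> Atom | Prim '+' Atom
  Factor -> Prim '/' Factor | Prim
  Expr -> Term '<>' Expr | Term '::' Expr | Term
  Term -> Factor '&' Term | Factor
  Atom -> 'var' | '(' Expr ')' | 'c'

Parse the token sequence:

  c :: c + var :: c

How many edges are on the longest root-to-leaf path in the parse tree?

[Expr [Term [Factor [Prim [Atom c]]]] :: [Expr [Term [Factor [Prim [Prim [Atom c]] + [Atom var]]]] :: [Expr [Term [Factor [Prim [Atom c]]]]]]]

7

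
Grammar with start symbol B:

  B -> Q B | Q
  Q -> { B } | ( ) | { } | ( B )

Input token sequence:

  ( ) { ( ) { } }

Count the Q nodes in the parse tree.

[B [Q ( )] [B [Q { [B [Q ( )] [B [Q { }]]] }]]]

4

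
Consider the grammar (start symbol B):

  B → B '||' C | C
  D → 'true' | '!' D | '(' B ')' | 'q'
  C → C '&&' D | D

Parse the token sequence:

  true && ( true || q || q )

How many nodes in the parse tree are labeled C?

5

[B [C [C [D true]] && [D ( [B [B [B [C [D true]]] || [C [D q]]] || [C [D q]]] )]]]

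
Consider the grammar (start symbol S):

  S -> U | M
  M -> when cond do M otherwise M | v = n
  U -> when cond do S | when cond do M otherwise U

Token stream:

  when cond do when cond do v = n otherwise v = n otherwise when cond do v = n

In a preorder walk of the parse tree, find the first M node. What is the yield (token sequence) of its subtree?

[S [U when cond do [M when cond do [M v = n] otherwise [M v = n]] otherwise [U when cond do [S [M v = n]]]]]

when cond do v = n otherwise v = n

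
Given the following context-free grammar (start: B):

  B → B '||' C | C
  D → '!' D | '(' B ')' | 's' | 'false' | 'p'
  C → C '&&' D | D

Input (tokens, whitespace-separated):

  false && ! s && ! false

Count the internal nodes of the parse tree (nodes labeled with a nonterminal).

9

[B [C [C [C [D false]] && [D ! [D s]]] && [D ! [D false]]]]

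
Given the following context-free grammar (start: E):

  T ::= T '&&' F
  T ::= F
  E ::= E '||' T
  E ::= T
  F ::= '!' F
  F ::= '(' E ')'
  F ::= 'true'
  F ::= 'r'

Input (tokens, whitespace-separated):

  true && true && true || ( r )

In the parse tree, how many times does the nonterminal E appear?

3

[E [E [T [T [T [F true]] && [F true]] && [F true]]] || [T [F ( [E [T [F r]]] )]]]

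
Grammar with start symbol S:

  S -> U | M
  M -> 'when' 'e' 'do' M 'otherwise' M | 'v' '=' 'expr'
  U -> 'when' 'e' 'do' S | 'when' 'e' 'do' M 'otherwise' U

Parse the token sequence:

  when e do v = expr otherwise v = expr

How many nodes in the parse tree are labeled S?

1

[S [M when e do [M v = expr] otherwise [M v = expr]]]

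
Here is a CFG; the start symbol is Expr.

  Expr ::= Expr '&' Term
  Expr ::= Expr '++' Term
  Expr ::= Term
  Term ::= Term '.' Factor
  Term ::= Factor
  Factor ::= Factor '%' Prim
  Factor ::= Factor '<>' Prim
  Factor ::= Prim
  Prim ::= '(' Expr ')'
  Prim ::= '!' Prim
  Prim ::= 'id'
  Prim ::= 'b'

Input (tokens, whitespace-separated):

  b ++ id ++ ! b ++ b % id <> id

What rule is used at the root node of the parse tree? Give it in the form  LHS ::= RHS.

[Expr [Expr [Expr [Expr [Term [Factor [Prim b]]]] ++ [Term [Factor [Prim id]]]] ++ [Term [Factor [Prim ! [Prim b]]]]] ++ [Term [Factor [Factor [Factor [Prim b]] % [Prim id]] <> [Prim id]]]]

Expr ::= Expr '++' Term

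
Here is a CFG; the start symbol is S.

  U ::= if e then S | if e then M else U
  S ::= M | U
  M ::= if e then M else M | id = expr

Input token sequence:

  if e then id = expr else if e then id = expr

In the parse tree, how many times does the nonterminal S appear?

[S [U if e then [M id = expr] else [U if e then [S [M id = expr]]]]]

2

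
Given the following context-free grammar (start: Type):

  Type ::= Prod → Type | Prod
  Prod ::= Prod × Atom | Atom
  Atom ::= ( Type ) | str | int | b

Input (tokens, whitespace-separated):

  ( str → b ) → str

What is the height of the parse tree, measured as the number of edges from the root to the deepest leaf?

7

[Type [Prod [Atom ( [Type [Prod [Atom str]] → [Type [Prod [Atom b]]]] )]] → [Type [Prod [Atom str]]]]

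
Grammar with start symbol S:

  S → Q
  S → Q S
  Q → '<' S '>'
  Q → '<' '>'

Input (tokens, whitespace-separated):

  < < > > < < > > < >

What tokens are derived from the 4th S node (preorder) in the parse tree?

[S [Q < [S [Q < >]] >] [S [Q < [S [Q < >]] >] [S [Q < >]]]]

< >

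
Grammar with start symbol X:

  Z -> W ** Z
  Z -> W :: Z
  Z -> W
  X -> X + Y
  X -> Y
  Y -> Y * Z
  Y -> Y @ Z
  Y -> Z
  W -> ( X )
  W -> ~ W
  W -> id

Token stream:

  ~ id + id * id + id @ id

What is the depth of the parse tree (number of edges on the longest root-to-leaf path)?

7

[X [X [X [Y [Z [W ~ [W id]]]]] + [Y [Y [Z [W id]]] * [Z [W id]]]] + [Y [Y [Z [W id]]] @ [Z [W id]]]]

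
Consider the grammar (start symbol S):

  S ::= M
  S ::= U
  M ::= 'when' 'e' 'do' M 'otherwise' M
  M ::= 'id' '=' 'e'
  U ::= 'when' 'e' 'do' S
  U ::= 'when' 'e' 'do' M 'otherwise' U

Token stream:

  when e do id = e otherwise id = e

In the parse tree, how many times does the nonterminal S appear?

1

[S [M when e do [M id = e] otherwise [M id = e]]]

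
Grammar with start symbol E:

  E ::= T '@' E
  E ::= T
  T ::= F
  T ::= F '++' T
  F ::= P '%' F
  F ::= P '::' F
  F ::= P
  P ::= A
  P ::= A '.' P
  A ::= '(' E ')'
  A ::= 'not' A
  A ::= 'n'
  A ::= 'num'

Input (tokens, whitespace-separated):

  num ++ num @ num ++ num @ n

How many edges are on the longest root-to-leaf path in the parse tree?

[E [T [F [P [A num]]] ++ [T [F [P [A num]]]]] @ [E [T [F [P [A num]]] ++ [T [F [P [A num]]]]] @ [E [T [F [P [A n]]]]]]]

7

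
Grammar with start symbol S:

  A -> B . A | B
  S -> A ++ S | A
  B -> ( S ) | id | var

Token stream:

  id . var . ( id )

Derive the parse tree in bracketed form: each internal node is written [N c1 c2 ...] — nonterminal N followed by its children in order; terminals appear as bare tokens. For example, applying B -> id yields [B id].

S
A
B . A
id . A
id . B . A
id . var . A
id . var . B
id . var . ( S )
id . var . ( A )
id . var . ( B )
id . var . ( id )

[S [A [B id] . [A [B var] . [A [B ( [S [A [B id]]] )]]]]]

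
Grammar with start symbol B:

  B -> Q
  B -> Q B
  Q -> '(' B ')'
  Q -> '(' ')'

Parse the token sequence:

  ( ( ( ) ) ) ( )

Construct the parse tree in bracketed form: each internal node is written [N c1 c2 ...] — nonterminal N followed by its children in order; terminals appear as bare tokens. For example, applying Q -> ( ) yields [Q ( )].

[B [Q ( [B [Q ( [B [Q ( )]] )]] )] [B [Q ( )]]]

B
Q B
( B ) B
( Q ) B
( ( B ) ) B
( ( Q ) ) B
( ( ( ) ) ) B
( ( ( ) ) ) Q
( ( ( ) ) ) ( )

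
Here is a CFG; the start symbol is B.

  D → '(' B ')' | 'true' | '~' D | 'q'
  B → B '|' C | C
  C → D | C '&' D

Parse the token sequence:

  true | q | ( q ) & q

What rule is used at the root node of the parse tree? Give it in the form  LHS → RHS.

B → B '|' C

[B [B [B [C [D true]]] | [C [D q]]] | [C [C [D ( [B [C [D q]]] )]] & [D q]]]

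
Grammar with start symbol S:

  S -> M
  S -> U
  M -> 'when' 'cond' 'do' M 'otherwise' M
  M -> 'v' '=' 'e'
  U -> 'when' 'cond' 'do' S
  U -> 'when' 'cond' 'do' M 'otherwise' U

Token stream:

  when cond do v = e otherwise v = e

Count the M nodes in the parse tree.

3

[S [M when cond do [M v = e] otherwise [M v = e]]]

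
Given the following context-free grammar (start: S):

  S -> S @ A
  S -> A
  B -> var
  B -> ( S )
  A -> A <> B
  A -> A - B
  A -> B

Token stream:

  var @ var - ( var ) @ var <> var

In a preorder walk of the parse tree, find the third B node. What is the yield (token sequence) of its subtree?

( var )

[S [S [S [A [B var]]] @ [A [A [B var]] - [B ( [S [A [B var]]] )]]] @ [A [A [B var]] <> [B var]]]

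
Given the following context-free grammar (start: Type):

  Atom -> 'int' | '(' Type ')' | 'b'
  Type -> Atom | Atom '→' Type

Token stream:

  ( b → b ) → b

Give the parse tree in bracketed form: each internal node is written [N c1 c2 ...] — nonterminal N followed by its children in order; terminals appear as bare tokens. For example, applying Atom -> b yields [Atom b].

[Type [Atom ( [Type [Atom b] → [Type [Atom b]]] )] → [Type [Atom b]]]

Type
Atom → Type
( Type ) → Type
( Atom → Type ) → Type
( b → Type ) → Type
( b → Atom ) → Type
( b → b ) → Type
( b → b ) → Atom
( b → b ) → b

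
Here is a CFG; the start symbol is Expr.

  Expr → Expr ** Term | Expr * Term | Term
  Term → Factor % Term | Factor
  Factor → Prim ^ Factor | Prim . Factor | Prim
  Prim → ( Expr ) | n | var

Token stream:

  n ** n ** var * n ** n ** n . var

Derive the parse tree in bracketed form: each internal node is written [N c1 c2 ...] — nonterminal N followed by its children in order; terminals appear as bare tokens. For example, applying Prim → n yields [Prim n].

[Expr [Expr [Expr [Expr [Expr [Expr [Term [Factor [Prim n]]]] ** [Term [Factor [Prim n]]]] ** [Term [Factor [Prim var]]]] * [Term [Factor [Prim n]]]] ** [Term [Factor [Prim n]]]] ** [Term [Factor [Prim n] . [Factor [Prim var]]]]]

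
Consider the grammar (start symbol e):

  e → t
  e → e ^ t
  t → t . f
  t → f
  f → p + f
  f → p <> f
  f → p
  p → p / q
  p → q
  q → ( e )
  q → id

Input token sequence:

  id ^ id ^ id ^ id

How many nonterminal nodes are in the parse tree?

[e [e [e [e [t [f [p [q id]]]]] ^ [t [f [p [q id]]]]] ^ [t [f [p [q id]]]]] ^ [t [f [p [q id]]]]]

20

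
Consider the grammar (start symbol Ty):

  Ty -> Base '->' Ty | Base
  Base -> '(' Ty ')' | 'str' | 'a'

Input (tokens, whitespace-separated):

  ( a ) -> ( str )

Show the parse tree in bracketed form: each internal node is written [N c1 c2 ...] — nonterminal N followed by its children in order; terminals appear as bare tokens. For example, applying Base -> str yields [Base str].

Ty
Base -> Ty
( Ty ) -> Ty
( Base ) -> Ty
( a ) -> Ty
( a ) -> Base
( a ) -> ( Ty )
( a ) -> ( Base )
( a ) -> ( str )

[Ty [Base ( [Ty [Base a]] )] -> [Ty [Base ( [Ty [Base str]] )]]]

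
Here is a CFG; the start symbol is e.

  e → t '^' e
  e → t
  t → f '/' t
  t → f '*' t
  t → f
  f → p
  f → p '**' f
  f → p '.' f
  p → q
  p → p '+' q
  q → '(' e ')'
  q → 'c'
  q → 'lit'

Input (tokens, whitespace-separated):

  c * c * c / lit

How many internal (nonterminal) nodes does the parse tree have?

[e [t [f [p [q c]]] * [t [f [p [q c]]] * [t [f [p [q c]]] / [t [f [p [q lit]]]]]]]]

17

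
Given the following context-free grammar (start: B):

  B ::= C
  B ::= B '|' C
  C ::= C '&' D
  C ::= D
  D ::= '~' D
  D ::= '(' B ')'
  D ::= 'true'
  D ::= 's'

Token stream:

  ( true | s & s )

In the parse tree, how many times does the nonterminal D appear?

4

[B [C [D ( [B [B [C [D true]]] | [C [C [D s]] & [D s]]] )]]]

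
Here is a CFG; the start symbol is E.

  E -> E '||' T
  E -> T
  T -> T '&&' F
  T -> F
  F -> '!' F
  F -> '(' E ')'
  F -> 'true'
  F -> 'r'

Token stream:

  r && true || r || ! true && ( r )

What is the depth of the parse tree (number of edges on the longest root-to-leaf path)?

[E [E [E [T [T [F r]] && [F true]]] || [T [F r]]] || [T [T [F ! [F true]]] && [F ( [E [T [F r]]] )]]]

6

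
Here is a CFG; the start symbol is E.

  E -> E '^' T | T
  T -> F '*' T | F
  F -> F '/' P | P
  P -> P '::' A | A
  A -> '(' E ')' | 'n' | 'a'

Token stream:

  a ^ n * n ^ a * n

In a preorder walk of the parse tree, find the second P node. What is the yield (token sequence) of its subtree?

n

[E [E [E [T [F [P [A a]]]]] ^ [T [F [P [A n]]] * [T [F [P [A n]]]]]] ^ [T [F [P [A a]]] * [T [F [P [A n]]]]]]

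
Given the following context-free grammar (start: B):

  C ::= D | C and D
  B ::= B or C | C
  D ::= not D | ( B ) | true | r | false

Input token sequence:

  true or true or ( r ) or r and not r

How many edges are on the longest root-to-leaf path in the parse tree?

[B [B [B [B [C [D true]]] or [C [D true]]] or [C [D ( [B [C [D r]]] )]]] or [C [C [D r]] and [D not [D r]]]]

7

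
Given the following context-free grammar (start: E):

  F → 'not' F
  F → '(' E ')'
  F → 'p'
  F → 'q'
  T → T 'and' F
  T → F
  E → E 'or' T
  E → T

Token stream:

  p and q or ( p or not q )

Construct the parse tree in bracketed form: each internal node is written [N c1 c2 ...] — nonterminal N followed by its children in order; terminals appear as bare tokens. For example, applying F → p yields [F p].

[E [E [T [T [F p]] and [F q]]] or [T [F ( [E [E [T [F p]]] or [T [F not [F q]]]] )]]]

E
E or T
T or T
T and F or T
F and F or T
p and F or T
p and q or T
p and q or F
p and q or ( E )
p and q or ( E or T )
p and q or ( T or T )
p and q or ( F or T )
p and q or ( p or T )
p and q or ( p or F )
p and q or ( p or not F )
p and q or ( p or not q )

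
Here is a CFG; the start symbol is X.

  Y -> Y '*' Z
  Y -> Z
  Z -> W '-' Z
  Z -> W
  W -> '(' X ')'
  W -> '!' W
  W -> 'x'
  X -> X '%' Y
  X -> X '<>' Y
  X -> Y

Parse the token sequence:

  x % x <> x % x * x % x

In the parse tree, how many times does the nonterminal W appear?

[X [X [X [X [X [Y [Z [W x]]]] % [Y [Z [W x]]]] <> [Y [Z [W x]]]] % [Y [Y [Z [W x]]] * [Z [W x]]]] % [Y [Z [W x]]]]

6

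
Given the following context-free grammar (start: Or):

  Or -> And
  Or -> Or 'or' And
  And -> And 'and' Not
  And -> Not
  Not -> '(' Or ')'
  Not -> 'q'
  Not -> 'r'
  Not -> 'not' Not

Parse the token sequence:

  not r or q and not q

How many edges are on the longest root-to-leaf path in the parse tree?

[Or [Or [And [Not not [Not r]]]] or [And [And [Not q]] and [Not not [Not q]]]]

5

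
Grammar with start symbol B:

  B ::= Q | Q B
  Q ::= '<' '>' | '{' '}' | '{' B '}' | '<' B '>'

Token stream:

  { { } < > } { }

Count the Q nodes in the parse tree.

[B [Q { [B [Q { }] [B [Q < >]]] }] [B [Q { }]]]

4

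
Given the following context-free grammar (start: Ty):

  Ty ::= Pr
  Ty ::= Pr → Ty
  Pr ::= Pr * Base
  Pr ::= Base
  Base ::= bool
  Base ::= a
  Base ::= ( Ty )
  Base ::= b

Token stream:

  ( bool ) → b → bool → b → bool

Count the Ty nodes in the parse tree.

[Ty [Pr [Base ( [Ty [Pr [Base bool]]] )]] → [Ty [Pr [Base b]] → [Ty [Pr [Base bool]] → [Ty [Pr [Base b]] → [Ty [Pr [Base bool]]]]]]]

6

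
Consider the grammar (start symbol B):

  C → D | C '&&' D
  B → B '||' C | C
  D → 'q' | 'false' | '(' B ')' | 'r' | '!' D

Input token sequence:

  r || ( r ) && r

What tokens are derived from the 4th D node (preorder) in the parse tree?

[B [B [C [D r]]] || [C [C [D ( [B [C [D r]]] )]] && [D r]]]

r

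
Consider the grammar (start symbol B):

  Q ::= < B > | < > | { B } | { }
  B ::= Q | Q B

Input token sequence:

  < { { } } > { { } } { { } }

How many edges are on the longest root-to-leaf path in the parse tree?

6

[B [Q < [B [Q { [B [Q { }]] }]] >] [B [Q { [B [Q { }]] }] [B [Q { [B [Q { }]] }]]]]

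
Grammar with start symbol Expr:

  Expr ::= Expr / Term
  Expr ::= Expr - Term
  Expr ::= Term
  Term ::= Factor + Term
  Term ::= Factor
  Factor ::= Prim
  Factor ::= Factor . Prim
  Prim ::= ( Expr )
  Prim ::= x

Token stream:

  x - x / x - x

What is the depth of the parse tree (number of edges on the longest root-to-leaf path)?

7

[Expr [Expr [Expr [Expr [Term [Factor [Prim x]]]] - [Term [Factor [Prim x]]]] / [Term [Factor [Prim x]]]] - [Term [Factor [Prim x]]]]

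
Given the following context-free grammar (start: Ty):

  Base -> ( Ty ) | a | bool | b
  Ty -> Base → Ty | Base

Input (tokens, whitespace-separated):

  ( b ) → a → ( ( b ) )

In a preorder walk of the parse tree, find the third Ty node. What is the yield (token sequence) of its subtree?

[Ty [Base ( [Ty [Base b]] )] → [Ty [Base a] → [Ty [Base ( [Ty [Base ( [Ty [Base b]] )]] )]]]]

a → ( ( b ) )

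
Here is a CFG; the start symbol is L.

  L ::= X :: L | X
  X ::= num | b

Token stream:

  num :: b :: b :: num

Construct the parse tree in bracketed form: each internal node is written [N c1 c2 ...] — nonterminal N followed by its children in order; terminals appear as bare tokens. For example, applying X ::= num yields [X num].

[L [X num] :: [L [X b] :: [L [X b] :: [L [X num]]]]]

L
X :: L
num :: L
num :: X :: L
num :: b :: L
num :: b :: X :: L
num :: b :: b :: L
num :: b :: b :: X
num :: b :: b :: num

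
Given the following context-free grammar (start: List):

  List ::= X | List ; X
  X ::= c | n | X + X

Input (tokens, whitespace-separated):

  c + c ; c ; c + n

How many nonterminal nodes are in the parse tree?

[List [List [List [X [X c] + [X c]]] ; [X c]] ; [X [X c] + [X n]]]

10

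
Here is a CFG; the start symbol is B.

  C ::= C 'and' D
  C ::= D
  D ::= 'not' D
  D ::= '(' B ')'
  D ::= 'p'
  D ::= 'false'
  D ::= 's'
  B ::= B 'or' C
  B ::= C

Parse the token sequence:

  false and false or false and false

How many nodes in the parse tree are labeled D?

[B [B [C [C [D false]] and [D false]]] or [C [C [D false]] and [D false]]]

4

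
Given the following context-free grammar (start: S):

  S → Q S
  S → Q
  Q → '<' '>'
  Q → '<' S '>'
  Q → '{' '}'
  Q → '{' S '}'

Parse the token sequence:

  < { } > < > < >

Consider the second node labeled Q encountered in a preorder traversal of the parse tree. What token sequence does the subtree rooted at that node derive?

[S [Q < [S [Q { }]] >] [S [Q < >] [S [Q < >]]]]

{ }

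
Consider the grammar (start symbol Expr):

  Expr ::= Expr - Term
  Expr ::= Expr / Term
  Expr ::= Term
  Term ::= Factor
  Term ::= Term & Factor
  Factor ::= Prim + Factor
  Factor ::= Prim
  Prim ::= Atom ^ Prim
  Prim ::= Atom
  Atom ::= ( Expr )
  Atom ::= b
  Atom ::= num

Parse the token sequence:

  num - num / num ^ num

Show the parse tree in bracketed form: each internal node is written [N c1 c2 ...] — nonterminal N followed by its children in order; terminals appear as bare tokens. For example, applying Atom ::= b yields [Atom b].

[Expr [Expr [Expr [Term [Factor [Prim [Atom num]]]]] - [Term [Factor [Prim [Atom num]]]]] / [Term [Factor [Prim [Atom num] ^ [Prim [Atom num]]]]]]

Expr
Expr / Term
Expr - Term / Term
Term - Term / Term
Factor - Term / Term
Prim - Term / Term
Atom - Term / Term
num - Term / Term
num - Factor / Term
num - Prim / Term
num - Atom / Term
num - num / Term
num - num / Factor
num - num / Prim
num - num / Atom ^ Prim
num - num / num ^ Prim
num - num / num ^ Atom
num - num / num ^ num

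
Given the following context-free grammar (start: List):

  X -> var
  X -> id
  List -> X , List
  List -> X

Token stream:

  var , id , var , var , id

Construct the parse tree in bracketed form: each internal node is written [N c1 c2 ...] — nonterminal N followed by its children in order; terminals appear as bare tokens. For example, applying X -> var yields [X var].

[List [X var] , [List [X id] , [List [X var] , [List [X var] , [List [X id]]]]]]

List
X , List
var , List
var , X , List
var , id , List
var , id , X , List
var , id , var , List
var , id , var , X , List
var , id , var , var , List
var , id , var , var , X
var , id , var , var , id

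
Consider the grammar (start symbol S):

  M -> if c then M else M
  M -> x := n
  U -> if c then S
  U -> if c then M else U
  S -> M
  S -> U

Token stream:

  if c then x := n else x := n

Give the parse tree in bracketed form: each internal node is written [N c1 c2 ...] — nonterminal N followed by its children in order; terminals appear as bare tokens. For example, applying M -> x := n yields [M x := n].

[S [M if c then [M x := n] else [M x := n]]]

S
M
if c then M else M
if c then x := n else M
if c then x := n else x := n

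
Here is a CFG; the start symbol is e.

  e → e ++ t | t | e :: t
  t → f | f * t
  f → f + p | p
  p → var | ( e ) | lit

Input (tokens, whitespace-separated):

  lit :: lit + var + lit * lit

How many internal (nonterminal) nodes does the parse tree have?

[e [e [t [f [p lit]]]] :: [t [f [f [f [p lit]] + [p var]] + [p lit]] * [t [f [p lit]]]]]

15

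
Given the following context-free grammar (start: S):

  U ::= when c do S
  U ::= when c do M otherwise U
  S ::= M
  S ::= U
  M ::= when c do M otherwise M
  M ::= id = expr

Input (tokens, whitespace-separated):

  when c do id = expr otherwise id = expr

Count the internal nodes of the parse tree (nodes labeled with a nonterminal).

4

[S [M when c do [M id = expr] otherwise [M id = expr]]]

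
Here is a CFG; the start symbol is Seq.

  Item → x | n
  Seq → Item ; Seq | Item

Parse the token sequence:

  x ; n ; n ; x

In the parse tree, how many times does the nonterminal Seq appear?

[Seq [Item x] ; [Seq [Item n] ; [Seq [Item n] ; [Seq [Item x]]]]]

4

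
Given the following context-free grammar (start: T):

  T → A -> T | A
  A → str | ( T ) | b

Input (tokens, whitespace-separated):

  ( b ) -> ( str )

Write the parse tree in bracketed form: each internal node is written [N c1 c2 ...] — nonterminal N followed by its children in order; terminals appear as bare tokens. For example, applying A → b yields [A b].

[T [A ( [T [A b]] )] -> [T [A ( [T [A str]] )]]]

T
A -> T
( T ) -> T
( A ) -> T
( b ) -> T
( b ) -> A
( b ) -> ( T )
( b ) -> ( A )
( b ) -> ( str )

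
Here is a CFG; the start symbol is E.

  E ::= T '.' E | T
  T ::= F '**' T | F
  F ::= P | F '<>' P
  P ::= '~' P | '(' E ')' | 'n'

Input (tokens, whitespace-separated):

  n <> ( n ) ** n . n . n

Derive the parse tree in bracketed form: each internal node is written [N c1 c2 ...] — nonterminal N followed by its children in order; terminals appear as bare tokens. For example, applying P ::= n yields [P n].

E
T . E
F ** T . E
F <> P ** T . E
P <> P ** T . E
n <> P ** T . E
n <> ( E ) ** T . E
n <> ( T ) ** T . E
n <> ( F ) ** T . E
n <> ( P ) ** T . E
n <> ( n ) ** T . E
n <> ( n ) ** F . E
n <> ( n ) ** P . E
n <> ( n ) ** n . E
n <> ( n ) ** n . T . E
n <> ( n ) ** n . F . E
n <> ( n ) ** n . P . E
n <> ( n ) ** n . n . E
n <> ( n ) ** n . n . T
n <> ( n ) ** n . n . F
n <> ( n ) ** n . n . P
n <> ( n ) ** n . n . n

[E [T [F [F [P n]] <> [P ( [E [T [F [P n]]]] )]] ** [T [F [P n]]]] . [E [T [F [P n]]] . [E [T [F [P n]]]]]]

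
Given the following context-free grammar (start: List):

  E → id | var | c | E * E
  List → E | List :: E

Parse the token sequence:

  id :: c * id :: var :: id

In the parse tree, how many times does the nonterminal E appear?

[List [List [List [List [E id]] :: [E [E c] * [E id]]] :: [E var]] :: [E id]]

6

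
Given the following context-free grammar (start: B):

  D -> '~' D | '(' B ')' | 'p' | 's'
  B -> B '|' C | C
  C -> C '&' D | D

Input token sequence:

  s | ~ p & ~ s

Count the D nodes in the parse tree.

[B [B [C [D s]]] | [C [C [D ~ [D p]]] & [D ~ [D s]]]]

5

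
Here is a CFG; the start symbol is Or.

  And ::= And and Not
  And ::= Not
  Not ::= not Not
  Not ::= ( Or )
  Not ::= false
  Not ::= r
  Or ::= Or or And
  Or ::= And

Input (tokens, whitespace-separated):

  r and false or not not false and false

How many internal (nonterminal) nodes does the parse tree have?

[Or [Or [And [And [Not r]] and [Not false]]] or [And [And [Not not [Not not [Not false]]]] and [Not false]]]

12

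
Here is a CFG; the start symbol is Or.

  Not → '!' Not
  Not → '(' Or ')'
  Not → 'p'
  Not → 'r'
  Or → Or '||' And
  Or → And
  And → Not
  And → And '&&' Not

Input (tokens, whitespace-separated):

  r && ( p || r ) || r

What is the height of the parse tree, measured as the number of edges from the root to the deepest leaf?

[Or [Or [And [And [Not r]] && [Not ( [Or [Or [And [Not p]]] || [And [Not r]]] )]]] || [And [Not r]]]

8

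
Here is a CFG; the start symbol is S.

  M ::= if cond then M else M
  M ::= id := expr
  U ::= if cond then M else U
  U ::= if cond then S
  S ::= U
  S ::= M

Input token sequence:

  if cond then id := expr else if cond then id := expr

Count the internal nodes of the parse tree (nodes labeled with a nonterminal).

6

[S [U if cond then [M id := expr] else [U if cond then [S [M id := expr]]]]]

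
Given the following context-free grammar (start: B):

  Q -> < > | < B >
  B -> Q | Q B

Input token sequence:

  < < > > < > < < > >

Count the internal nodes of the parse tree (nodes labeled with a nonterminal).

[B [Q < [B [Q < >]] >] [B [Q < >] [B [Q < [B [Q < >]] >]]]]

10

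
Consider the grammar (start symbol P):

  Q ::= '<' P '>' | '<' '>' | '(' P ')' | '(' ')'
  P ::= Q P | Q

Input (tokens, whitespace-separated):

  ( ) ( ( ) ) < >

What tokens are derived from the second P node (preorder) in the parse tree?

( ( ) ) < >

[P [Q ( )] [P [Q ( [P [Q ( )]] )] [P [Q < >]]]]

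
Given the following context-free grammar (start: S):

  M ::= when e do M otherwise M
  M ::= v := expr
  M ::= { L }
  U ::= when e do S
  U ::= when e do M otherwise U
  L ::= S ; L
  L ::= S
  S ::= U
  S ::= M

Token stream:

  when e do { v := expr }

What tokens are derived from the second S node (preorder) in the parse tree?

[S [U when e do [S [M { [L [S [M v := expr]]] }]]]]

{ v := expr }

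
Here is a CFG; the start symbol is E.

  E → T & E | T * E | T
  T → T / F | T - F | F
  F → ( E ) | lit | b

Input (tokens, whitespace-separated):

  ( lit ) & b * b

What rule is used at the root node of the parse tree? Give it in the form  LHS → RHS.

E → T & E

[E [T [F ( [E [T [F lit]]] )]] & [E [T [F b]] * [E [T [F b]]]]]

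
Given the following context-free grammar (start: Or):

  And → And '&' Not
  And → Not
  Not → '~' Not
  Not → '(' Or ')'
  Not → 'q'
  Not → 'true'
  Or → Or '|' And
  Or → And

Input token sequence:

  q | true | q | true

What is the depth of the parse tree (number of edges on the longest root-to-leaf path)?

6

[Or [Or [Or [Or [And [Not q]]] | [And [Not true]]] | [And [Not q]]] | [And [Not true]]]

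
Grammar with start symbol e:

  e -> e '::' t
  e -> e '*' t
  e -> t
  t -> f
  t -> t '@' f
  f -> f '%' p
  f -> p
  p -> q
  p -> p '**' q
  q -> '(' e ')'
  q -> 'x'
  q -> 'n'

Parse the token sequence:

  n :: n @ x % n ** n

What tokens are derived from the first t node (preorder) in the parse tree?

n

[e [e [t [f [p [q n]]]]] :: [t [t [f [p [q n]]]] @ [f [f [p [q x]]] % [p [p [q n]] ** [q n]]]]]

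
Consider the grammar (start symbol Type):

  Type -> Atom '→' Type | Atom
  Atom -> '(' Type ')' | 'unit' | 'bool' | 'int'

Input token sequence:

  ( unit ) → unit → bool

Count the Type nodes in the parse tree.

[Type [Atom ( [Type [Atom unit]] )] → [Type [Atom unit] → [Type [Atom bool]]]]

4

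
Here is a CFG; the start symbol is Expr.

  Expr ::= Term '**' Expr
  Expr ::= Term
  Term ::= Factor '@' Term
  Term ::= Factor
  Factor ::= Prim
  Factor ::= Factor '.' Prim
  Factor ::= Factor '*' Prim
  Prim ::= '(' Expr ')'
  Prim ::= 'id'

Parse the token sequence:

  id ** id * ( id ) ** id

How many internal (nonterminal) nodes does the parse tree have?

18

[Expr [Term [Factor [Prim id]]] ** [Expr [Term [Factor [Factor [Prim id]] * [Prim ( [Expr [Term [Factor [Prim id]]]] )]]] ** [Expr [Term [Factor [Prim id]]]]]]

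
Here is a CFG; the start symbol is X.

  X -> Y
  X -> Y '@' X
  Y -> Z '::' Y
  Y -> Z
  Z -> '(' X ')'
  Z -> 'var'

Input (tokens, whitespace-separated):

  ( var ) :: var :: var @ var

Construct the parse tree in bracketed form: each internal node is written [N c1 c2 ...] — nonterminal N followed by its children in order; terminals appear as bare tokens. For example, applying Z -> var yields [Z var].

X
Y @ X
Z :: Y @ X
( X ) :: Y @ X
( Y ) :: Y @ X
( Z ) :: Y @ X
( var ) :: Y @ X
( var ) :: Z :: Y @ X
( var ) :: var :: Y @ X
( var ) :: var :: Z @ X
( var ) :: var :: var @ X
( var ) :: var :: var @ Y
( var ) :: var :: var @ Z
( var ) :: var :: var @ var

[X [Y [Z ( [X [Y [Z var]]] )] :: [Y [Z var] :: [Y [Z var]]]] @ [X [Y [Z var]]]]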